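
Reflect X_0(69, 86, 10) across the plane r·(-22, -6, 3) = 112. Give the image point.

n = (-22, -6, 3), |n|² = 529, n·X_0 − 112 = -2116, so t = -2116/529 = -4.
Foot F = X_0 − (-4)·n = (-19, 62, 22); the reflection is 2F − X_0 = (-107, 38, 34).

(-107, 38, 34)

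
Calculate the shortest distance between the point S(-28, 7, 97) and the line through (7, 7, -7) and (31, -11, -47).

√2041

A direction vector is d = (24, -18, -40).
AP = (-35, 0, 104); AP·d = -5000, |AP|² = 12041, |d|² = 2500.
distance² = |AP|² − (AP·d)²/|d|² = 12041 − 25000000/2500 = 2041, so the distance is √2041.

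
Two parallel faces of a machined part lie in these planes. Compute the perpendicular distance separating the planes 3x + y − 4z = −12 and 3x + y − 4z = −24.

6√26/13

Both planes have normal n = (3, 1, −4), |n| = √26. Any point on the first plane is at distance |(-24) − (-12)|/|n| = 12/√26 = 6√26/13 from the second.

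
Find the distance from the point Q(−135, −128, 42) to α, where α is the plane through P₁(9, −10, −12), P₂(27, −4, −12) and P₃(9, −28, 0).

P₁P₂ = (18, 6, 0) and P₁P₃ = (0, −18, 12), so a normal is n = P₁P₂ × P₁P₃ = (72, −216, −324).
Then n·(−135, −128, 42) − 6696 = −2376.
|n| = √(5184 + 46656 + 104976) = 396, so the distance is |-2376|/396 = 6.

6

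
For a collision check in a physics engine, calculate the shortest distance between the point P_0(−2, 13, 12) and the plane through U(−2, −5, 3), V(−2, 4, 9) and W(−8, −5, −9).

9/7

UV = (0, 9, 6) and UW = (−6, 0, −12), so a normal is n = UV × UW = (−108, −36, 54).
Then n·(−2, 13, 12) − 558 = −162.
|n| = √(11664 + 1296 + 2916) = 126, so the distance is |-162|/126 = 9/7.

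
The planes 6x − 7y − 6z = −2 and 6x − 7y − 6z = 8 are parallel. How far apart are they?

10/11

With common normal n = (6, −7, −6) (|n| = 11), the distance is |(-2) − 8|/|n| = 10/11.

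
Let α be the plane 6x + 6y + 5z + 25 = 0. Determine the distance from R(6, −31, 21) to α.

20√97/97

Normal vector n = (6, 6, 5), and n·(6, −31, 21) − (−25) = −20.
|n| = √(36 + 36 + 25) = √97, so the distance is |-20|/√97 = 20√97/97.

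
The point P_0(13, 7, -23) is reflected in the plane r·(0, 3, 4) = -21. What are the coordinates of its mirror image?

With n = (0, 3, 4), the signed offset is (n·P_0 − (-21))/|n|² = -50/25 = -2.
P_0' = P_0 − 2t·n = (13, 7, -23) − (-4)·(0, 3, 4) = (13, 19, -7).

(13, 19, -7)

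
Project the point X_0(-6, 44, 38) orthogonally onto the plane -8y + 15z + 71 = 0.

n = (0, -8, 15), |n|² = 289, and n·X_0 − (-71) = 289.
t = 289/289 = 1, so the foot is X_0 − t·n = (-6, 44, 38) − 1·(0, -8, 15) = (-6, 52, 23).

(-6, 52, 23)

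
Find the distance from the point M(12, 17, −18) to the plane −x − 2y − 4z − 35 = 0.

Normal vector n = (−1, −2, −4), and n·(12, 17, −18) − 35 = −9.
|n| = √(1 + 4 + 16) = √21, so the distance is |-9|/√21 = 9/√21.

9/√21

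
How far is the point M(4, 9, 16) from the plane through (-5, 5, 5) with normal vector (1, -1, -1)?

2√3

The plane has equation n·(r − (-5, 5, 5)) = 0, i.e. n·r = -15.
Then n·(4, 9, 16) - (-15) = -6.
|n| = √(1 + 1 + 1) = √3, so the distance is |-6|/√3 = 2√3.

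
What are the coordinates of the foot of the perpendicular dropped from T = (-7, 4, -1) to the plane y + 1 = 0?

(-7, -1, -1)

The perpendicular from T has direction n = (0, 1, 0): r = (-7, 4, -1) + μ(0, 1, 0).
Substitute into the plane: n·(T + μn) = -1 gives 4 + 1μ = -1, so μ = -5.
Foot = (-7, 4, -1) + (-5)·(0, 1, 0) = (-7, -1, -1).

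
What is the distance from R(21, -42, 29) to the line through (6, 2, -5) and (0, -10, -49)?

2√697

A direction vector is d = (-6, -12, -44).
AP = (15, -44, 34); AP·d = -1058, |AP|² = 3317, |d|² = 2116.
distance² = |AP|² − (AP·d)²/|d|² = 3317 − 1119364/2116 = 2788, so the distance is 2√697.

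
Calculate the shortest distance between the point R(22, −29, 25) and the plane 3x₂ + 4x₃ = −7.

4

d = |3·(-29) + 4·25 − (-7)| / √(0 + 9 + 16) = |20| / 5 = 4.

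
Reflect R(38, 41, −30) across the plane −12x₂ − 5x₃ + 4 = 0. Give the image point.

n = (0, −12, −5), |n|² = 169, n·R − (-4) = -338, so t = -338/169 = -2.
Foot F = R − (-2)·n = (38, 17, −40); the reflection is 2F − R = (38, −7, −50).

(38, -7, -50)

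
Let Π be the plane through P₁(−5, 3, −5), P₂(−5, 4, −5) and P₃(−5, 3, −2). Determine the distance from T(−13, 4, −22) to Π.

8

P₁P₂ = (0, 1, 0) and P₁P₃ = (0, 0, 3), so a normal is n = P₁P₂ × P₁P₃ = (3, 0, 0).
n = (3, 0, 0); n·P − (-15) = -24; |n| = 3; distance = 24/3 = 8.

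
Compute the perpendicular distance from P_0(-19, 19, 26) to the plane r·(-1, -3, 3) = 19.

n = (-1, -3, 3); n·P − 19 = 21; |n| = √19; distance = 21/√19.

21√19/19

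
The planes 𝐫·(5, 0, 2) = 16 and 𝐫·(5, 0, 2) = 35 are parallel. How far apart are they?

19/√29

With common normal n = (5, 0, 2) (|n| = √29), the distance is |16 − 35|/|n| = 19/√29 = 19√29/29.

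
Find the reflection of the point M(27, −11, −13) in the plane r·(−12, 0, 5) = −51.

n = (−12, 0, 5), |n|² = 169, n·M − (-51) = -338, so t = -338/169 = -2.
Foot F = M − (-2)·n = (3, −11, −3); the reflection is 2F − M = (−21, −11, 7).

(-21, -11, 7)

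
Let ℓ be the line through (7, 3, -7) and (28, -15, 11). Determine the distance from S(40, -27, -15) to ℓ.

A direction vector is d = (21, -18, 18).
AP = (33, -30, -8), and AP × d = (-684, -762, 36).
|AP × d|² = 1049796 and |d|² = 1089, so the distance is √(1049796/1089) = √964 = 2√241.

2√241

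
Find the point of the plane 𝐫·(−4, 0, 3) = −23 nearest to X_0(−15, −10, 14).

The perpendicular from X_0 has direction n = (−4, 0, 3): r = (−15, −10, 14) + λ(−4, 0, 3).
Substitute into the plane: n·(X_0 + λn) = -23 gives 102 + 25λ = -23, so λ = -5.
Foot = (−15, −10, 14) + (-5)·(−4, 0, 3) = (5, −10, −1).

(5, -10, -1)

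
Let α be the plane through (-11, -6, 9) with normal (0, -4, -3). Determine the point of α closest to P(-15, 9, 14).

n = (0, -4, -3), |n|² = 25, and n·P − (-3) = -75.
t = -75/25 = -3, so the foot is P − t·n = (-15, 9, 14) − (-3)·(0, -4, -3) = (-15, -3, 5).

(-15, -3, 5)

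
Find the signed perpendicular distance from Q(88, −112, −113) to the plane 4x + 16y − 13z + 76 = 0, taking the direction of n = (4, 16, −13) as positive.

n·Q − (-76) = 105.
|n| = 21, so the signed distance is 105/21 = 5.

5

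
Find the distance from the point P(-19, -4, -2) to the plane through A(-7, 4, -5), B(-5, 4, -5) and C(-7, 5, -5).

AB = (2, 0, 0) and AC = (0, 1, 0), so a normal is n = AB × AC = (0, 0, 2).
Then n·(-19, -4, -2) - (-10) = 6.
|n| = √(0 + 0 + 4) = 2, so the distance is |6|/2 = 3.

3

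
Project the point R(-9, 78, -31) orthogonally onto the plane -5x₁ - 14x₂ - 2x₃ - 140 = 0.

The perpendicular from R has direction n = (-5, -14, -2): r = (-9, 78, -31) + t(-5, -14, -2).
Substitute into the plane: n·(R + tn) = 140 gives -985 + 225t = 140, so t = 5.
Foot = (-9, 78, -31) + 5·(-5, -14, -2) = (-34, 8, -41).

(-34, 8, -41)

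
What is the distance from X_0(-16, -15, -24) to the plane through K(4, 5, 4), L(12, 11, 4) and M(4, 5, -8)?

KL = (8, 6, 0) and KM = (0, 0, -12), so a normal is n = KL × KM = (-72, 96, 0).
n = (-72, 96, 0); n·P − 192 = -480; |n| = 120; distance = 480/120 = 4.

4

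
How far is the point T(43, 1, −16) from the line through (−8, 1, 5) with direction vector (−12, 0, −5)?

Direction vector d = (−12, 0, −5).
AP = (51, 0, −21); AP·d = -507, |AP|² = 3042, |d|² = 169.
distance² = |AP|² − (AP·d)²/|d|² = 3042 − 257049/169 = 1521, so the distance is 39.

39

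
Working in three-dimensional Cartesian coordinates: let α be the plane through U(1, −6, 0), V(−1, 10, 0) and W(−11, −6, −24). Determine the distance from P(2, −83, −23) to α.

23/9

UV = (−2, 16, 0) and UW = (−12, 0, −24), so a normal is n = UV × UW = (−384, −48, 192).
d = |(-384)·2 + (-48)·(-83) + 192·(-23) − (-96)| / √(147456 + 2304 + 36864) = |-1104| / 432 = 23/9.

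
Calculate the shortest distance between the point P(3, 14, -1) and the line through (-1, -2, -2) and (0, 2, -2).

A direction vector is d = (1, 4, 0).
AP = (4, 16, 1); AP·d = 68, |AP|² = 273, |d|² = 17.
distance² = |AP|² − (AP·d)²/|d|² = 273 − 4624/17 = 1, so the distance is 1.

1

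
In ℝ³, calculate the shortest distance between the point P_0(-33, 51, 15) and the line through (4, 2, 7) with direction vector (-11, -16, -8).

Direction vector d = (-11, -16, -8).
AP = (-37, 49, 8); AP·d = -441, |AP|² = 3834, |d|² = 441.
distance² = |AP|² − (AP·d)²/|d|² = 3834 − 194481/441 = 3393, so the distance is 3√377.

3√377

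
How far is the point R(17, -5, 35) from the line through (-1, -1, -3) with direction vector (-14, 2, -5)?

Direction vector d = (-14, 2, -5).
AP = (18, -4, 38); AP·d = -450, |AP|² = 1784, |d|² = 225.
distance² = |AP|² − (AP·d)²/|d|² = 1784 − 202500/225 = 884, so the distance is 2√221.

2√221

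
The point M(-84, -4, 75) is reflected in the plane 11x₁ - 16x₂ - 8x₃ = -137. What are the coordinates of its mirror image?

With n = (11, -16, -8), the signed offset is (n·M − (-137))/|n|² = -1323/441 = -3.
M' = M − 2t·n = (-84, -4, 75) − (-6)·(11, -16, -8) = (-18, -100, 27).

(-18, -100, 27)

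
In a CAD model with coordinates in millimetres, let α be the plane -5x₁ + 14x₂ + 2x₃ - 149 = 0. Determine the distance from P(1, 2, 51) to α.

Normal vector n = (-5, 14, 2), and n·(1, 2, 51) - 149 = -24.
|n| = √(25 + 196 + 4) = 15, so the distance is |-24|/15 = 8/5.

8/5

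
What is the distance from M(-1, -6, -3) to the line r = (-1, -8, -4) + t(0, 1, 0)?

Direction vector d = (0, 1, 0).
AP = (0, 2, 1), and AP × d = (-1, 0, 0).
|AP × d|² = 1 and |d|² = 1, so the distance is √1 = 1.

1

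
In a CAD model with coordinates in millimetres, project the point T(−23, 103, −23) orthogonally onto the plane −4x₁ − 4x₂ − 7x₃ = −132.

The perpendicular from T has direction n = (−4, −4, −7): r = (−23, 103, −23) + t(−4, −4, −7).
Substitute into the plane: n·(T + tn) = -132 gives -159 + 81t = -132, so t = 1/3.
Foot = (−23, 103, −23) + (1/3)·(−4, −4, −7) = (−73/3, 305/3, −76/3).

(-73/3, 305/3, -76/3)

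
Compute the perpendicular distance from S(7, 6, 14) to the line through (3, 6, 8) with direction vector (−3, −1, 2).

2√13

Direction vector d = (−3, −1, 2).
AP = (4, 0, 6); AP·d = 0, |AP|² = 52, |d|² = 14.
distance² = |AP|² − (AP·d)²/|d|² = 52 − 0/14 = 52, so the distance is 2√13.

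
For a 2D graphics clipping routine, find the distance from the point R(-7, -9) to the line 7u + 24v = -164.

The normal to the line is n = (7, 24) with |n| = 25.
|n·R − (-164)| = |-265 − (-164)| = 101, so the distance is 101/25.

101/25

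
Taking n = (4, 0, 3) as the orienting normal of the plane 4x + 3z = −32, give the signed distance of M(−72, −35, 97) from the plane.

7

n·M − (-32) = 35.
|n| = 5, so the signed distance is 35/5 = 7.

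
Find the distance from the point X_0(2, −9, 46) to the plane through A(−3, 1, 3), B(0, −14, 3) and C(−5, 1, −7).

28√3/9

AB = (3, −15, 0) and AC = (−2, 0, −10), so a normal is n = AB × AC = (150, 30, −30).
Then n·(2, −9, 46) − (−510) = −840.
|n| = √(22500 + 900 + 900) = 90√3, so the distance is |-840|/(90√3) = 28√3/9.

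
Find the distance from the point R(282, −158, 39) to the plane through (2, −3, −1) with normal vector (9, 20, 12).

The plane has equation n·(r − (2, −3, −1)) = 0, i.e. n·r = -54.
n = (9, 20, 12); n·P − (-54) = -100; |n| = 25; distance = 100/25 = 4.

4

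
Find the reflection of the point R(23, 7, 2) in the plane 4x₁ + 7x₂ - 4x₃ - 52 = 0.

(15, -7, 10)

With n = (4, 7, -4), the signed offset is (n·R − 52)/|n|² = 81/81 = 1.
R' = R − 2t·n = (23, 7, 2) − 2·(4, 7, -4) = (15, -7, 10).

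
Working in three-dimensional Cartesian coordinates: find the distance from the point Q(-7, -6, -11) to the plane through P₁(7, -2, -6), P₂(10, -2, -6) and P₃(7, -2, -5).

4

P₁P₂ = (3, 0, 0) and P₁P₃ = (0, 0, 1), so a normal is n = P₁P₂ × P₁P₃ = (0, -3, 0).
Then n·(-7, -6, -11) - 6 = 12.
|n| = √(0 + 9 + 0) = 3, so the distance is |12|/3 = 4.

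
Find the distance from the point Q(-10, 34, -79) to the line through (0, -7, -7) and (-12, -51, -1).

A direction vector is d = (-12, -44, 6).
AP = (-10, 41, -72), and AP × d = (-2922, 924, 932).
|AP × d|² = 10260484 and |d|² = 2116, so the distance is √(10260484/2116) = √4849.

√4849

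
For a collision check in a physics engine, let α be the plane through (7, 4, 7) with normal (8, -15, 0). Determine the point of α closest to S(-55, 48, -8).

n = (8, -15, 0), |n|² = 289, and n·S − (-4) = -1156.
t = -1156/289 = -4, so the foot is S − t·n = (-55, 48, -8) − (-4)·(8, -15, 0) = (-23, -12, -8).

(-23, -12, -8)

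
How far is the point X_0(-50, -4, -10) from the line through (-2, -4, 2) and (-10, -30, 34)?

A direction vector is d = (-8, -26, 32).
AP = (-48, 0, -12); AP·d = 0, |AP|² = 2448, |d|² = 1764.
distance² = |AP|² − (AP·d)²/|d|² = 2448 − 0/1764 = 2448, so the distance is 12√17.

12√17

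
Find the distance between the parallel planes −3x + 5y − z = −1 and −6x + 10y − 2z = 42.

Divide the second equation by 2 to match normals: −3x + 5y − z = 21.
Both planes have normal n = (−3, 5, −1), |n| = √35. Any point on the first plane is at distance |21 − (-1)|/|n| = 22/√35 from the second.

22/√35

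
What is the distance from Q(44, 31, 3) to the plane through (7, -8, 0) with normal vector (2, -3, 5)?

The plane has equation n·(r − (7, -8, 0)) = 0, i.e. n·r = 38.
n = (2, -3, 5); n·P − 38 = -28; |n| = √38; distance = 28/√38.

14√38/19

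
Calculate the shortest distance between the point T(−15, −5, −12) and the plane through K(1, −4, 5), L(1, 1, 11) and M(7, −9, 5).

KL = (0, 5, 6) and KM = (6, −5, 0), so a normal is n = KL × KM = (30, 36, −30).
d = |30·(-15) + 36·(-5) + (-30)·(-12) − (-264)| / √(900 + 1296 + 900) = |-6| / (6√86) = √86/86.

√86/86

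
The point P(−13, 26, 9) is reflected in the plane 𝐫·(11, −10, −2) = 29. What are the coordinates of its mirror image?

(31, -14, 1)

With n = (11, −10, −2), the signed offset is (n·P − 29)/|n|² = -450/225 = -2.
P' = P − 2t·n = (−13, 26, 9) − (-4)·(11, −10, −2) = (31, −14, 1).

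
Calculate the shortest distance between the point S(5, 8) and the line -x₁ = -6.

1

d = |(-1)·5 + 0·8 − (-6)| / √(1 + 0) = |1|/1 = 1.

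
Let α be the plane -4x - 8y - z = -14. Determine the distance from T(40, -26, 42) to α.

20/9

Normal vector n = (-4, -8, -1), and n·(40, -26, 42) - (-14) = 20.
|n| = √(16 + 64 + 1) = 9, so the distance is |20|/9 = 20/9.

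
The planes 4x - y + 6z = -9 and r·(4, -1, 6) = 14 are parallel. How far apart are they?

With common normal n = (4, -1, 6) (|n| = √53), the distance is |(-9) − 14|/|n| = 23/√53.

23√53/53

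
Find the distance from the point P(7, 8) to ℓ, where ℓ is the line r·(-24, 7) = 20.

132/25

d = |(-24)·7 + 7·8 − 20| / √(576 + 49) = |-132|/25 = 132/25.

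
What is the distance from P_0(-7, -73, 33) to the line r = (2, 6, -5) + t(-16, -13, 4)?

√3797

Direction vector d = (-16, -13, 4).
AP = (-9, -79, 38), and AP × d = (178, -572, -1147).
|AP × d|² = 1674477 and |d|² = 441, so the distance is √(1674477/441) = √3797.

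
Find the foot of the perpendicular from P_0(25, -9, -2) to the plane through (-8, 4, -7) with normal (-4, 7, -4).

(13, 12, -14)

The perpendicular from P_0 has direction n = (-4, 7, -4): r = (25, -9, -2) + t(-4, 7, -4).
Substitute into the plane: n·(P_0 + tn) = 88 gives -155 + 81t = 88, so t = 3.
Foot = (25, -9, -2) + 3·(-4, 7, -4) = (13, 12, -14).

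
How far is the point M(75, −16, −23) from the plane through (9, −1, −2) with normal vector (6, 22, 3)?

3/23

The plane has equation n·(r − (9, −1, −2)) = 0, i.e. n·r = 26.
Then n·(75, −16, −23) − 26 = 3.
|n| = √(36 + 484 + 9) = 23, so the distance is |3|/23 = 3/23.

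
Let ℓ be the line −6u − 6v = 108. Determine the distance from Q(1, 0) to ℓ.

d = |(-6)·1 + (-6)·0 − 108| / √(36 + 36) = |-114|/(6√2) = 19√2/2.

19/√2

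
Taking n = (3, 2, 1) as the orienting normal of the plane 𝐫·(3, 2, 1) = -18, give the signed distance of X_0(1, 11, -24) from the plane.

19√14/14

n·X_0 − (-18) = 19.
|n| = √14, so the signed distance is 19√14/14.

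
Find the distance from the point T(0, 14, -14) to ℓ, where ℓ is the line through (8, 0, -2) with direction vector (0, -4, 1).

Direction vector d = (0, -4, 1).
AP = (-8, 14, -12); AP·d = -68, |AP|² = 404, |d|² = 17.
distance² = |AP|² − (AP·d)²/|d|² = 404 − 4624/17 = 132, so the distance is 2√33.

2√33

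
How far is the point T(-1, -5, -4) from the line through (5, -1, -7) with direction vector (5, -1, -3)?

√26

Direction vector d = (5, -1, -3).
AP = (-6, -4, 3), and AP × d = (15, -3, 26).
|AP × d|² = 910 and |d|² = 35, so the distance is √(910/35) = √26.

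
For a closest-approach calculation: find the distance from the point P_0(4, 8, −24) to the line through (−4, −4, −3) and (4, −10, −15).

9√5

A direction vector is d = (8, −6, −12).
AP = (8, 12, −21); AP·d = 244, |AP|² = 649, |d|² = 244.
distance² = |AP|² − (AP·d)²/|d|² = 649 − 59536/244 = 405, so the distance is 9√5.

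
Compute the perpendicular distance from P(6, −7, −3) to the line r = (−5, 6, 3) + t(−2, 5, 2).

Direction vector d = (−2, 5, 2).
AP = (11, −13, −6); AP·d = -99, |AP|² = 326, |d|² = 33.
distance² = |AP|² − (AP·d)²/|d|² = 326 − 9801/33 = 29, so the distance is √29.

√29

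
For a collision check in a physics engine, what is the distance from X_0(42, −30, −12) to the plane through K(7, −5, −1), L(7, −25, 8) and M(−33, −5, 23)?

1

KL = (0, −20, 9) and KM = (−40, 0, 24), so a normal is n = KL × KM = (−480, −360, −800).
n = (−480, −360, −800); n·P − (-760) = 1000; |n| = 1000; distance = 1000/1000 = 1.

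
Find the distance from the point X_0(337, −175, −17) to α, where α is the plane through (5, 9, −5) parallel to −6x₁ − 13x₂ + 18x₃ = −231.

Parallel planes share the normal n = (−6, −13, 18); since (5, 9, −5) lies on the plane, its equation is −6x₁ − 13x₂ + 18x₃ = -237.
d = |(-6)·337 + (-13)·(-175) + 18·(-17) − (-237)| / √(36 + 169 + 324) = |184| / 23 = 8.

8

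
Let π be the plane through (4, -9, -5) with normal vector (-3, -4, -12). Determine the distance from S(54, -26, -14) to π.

The plane has equation n·(r − (4, -9, -5)) = 0, i.e. n·r = 84.
Then n·(54, -26, -14) - 84 = 26.
|n| = √(9 + 16 + 144) = 13, so the distance is |26|/13 = 2.

2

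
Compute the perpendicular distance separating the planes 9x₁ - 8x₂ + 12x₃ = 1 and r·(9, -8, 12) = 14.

With common normal n = (9, -8, 12) (|n| = 17), the distance is |1 − 14|/|n| = 13/17.

13/17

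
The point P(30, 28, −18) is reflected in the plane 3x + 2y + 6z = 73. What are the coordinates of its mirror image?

(240/7, 216/7, -66/7)

n = (3, 2, 6), |n|² = 49, n·P − 73 = -35, so t = -35/49 = -5/7.
Foot F = P − (-5/7)·n = (225/7, 206/7, −96/7); the reflection is 2F − P = (240/7, 216/7, −66/7).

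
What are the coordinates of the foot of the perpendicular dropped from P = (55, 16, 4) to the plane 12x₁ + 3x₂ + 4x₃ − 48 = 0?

(7, 4, -12)

n = (12, 3, 4), |n|² = 169, and n·P − 48 = 676.
t = 676/169 = 4, so the foot is P − t·n = (55, 16, 4) − 4·(12, 3, 4) = (7, 4, −12).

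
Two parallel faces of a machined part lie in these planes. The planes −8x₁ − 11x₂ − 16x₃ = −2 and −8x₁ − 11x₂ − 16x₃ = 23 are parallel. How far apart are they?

With common normal n = (−8, −11, −16) (|n| = 21), the distance is |(-2) − 23|/|n| = 25/21.

25/21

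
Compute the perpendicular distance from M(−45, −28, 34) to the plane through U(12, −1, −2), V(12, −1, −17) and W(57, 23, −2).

3

UV = (0, 0, −15) and UW = (45, 24, 0), so a normal is n = UV × UW = (360, −675, 0).
Then n·(−45, −28, 34) − 4995 = −2295.
|n| = √(129600 + 455625 + 0) = 765, so the distance is |-2295|/765 = 3.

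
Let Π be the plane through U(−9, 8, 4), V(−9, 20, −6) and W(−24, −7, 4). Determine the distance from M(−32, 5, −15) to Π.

14/√86

UV = (0, 12, −10) and UW = (−15, −15, 0), so a normal is n = UV × UW = (−150, 150, 180).
Then n·(−32, 5, −15) − 3270 = −420.
|n| = √(22500 + 22500 + 32400) = 30√86, so the distance is |-420|/(30√86) = 7√86/43.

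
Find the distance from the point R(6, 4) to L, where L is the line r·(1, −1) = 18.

The normal to the line is n = (1, −1) with |n| = √2.
|n·R − 18| = |2 − 18| = 16, so the distance is 16/√2 = 8√2.

8√2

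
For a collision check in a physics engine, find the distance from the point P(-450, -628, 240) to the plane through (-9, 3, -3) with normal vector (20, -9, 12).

9

The plane has equation n·(r − (-9, 3, -3)) = 0, i.e. n·r = -243.
d = |20·(-450) + (-9)·(-628) + 12·240 − (-243)| / √(400 + 81 + 144) = |-225| / 25 = 9.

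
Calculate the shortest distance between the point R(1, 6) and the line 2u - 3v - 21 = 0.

37/√13

d = |2·1 + (-3)·6 − 21| / √(4 + 9) = |-37|/√13 = 37/√13.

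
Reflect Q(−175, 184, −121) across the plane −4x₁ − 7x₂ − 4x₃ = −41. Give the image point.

(-1631/9, 1558/9, -1145/9)

With n = (−4, −7, −4), the signed offset is (n·Q − (-41))/|n|² = -63/81 = -7/9.
Q' = Q − 2t·n = (−175, 184, −121) − (-14/9)·(−4, −7, −4) = (−1631/9, 1558/9, −1145/9).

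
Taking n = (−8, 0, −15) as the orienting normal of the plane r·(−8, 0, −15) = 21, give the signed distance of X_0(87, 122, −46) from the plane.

n·X_0 − 21 = -27.
|n| = 17, so the signed distance is -27/17.

-27/17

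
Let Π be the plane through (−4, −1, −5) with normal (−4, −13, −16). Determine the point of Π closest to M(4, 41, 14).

(-4, 15, -18)

The perpendicular from M has direction n = (−4, −13, −16): r = (4, 41, 14) + μ(−4, −13, −16).
Substitute into the plane: n·(M + μn) = 109 gives -773 + 441μ = 109, so μ = 2.
Foot = (4, 41, 14) + 2·(−4, −13, −16) = (−4, 15, −18).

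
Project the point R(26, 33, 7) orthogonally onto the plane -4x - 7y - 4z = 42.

(6, -2, -13)

n = (-4, -7, -4), |n|² = 81, and n·R − 42 = -405.
t = -405/81 = -5, so the foot is R − t·n = (26, 33, 7) − (-5)·(-4, -7, -4) = (6, -2, -13).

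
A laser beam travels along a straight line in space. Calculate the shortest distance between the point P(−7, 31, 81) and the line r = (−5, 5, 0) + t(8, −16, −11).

2√818

Direction vector d = (8, −16, −11).
AP = (−2, 26, 81), and AP × d = (1010, 626, −176).
|AP × d|² = 1442952 and |d|² = 441, so the distance is √(1442952/441) = √3272 = 2√818.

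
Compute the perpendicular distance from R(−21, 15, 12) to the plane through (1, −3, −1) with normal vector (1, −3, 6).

The plane has equation n·(r − (1, −3, −1)) = 0, i.e. n·r = 4.
Then n·(−21, 15, 12) − 4 = 2.
|n| = √(1 + 9 + 36) = √46, so the distance is |2|/√46 = 2/√46.

√46/23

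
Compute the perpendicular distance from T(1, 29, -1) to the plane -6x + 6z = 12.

2√2

d = |(-6)·1 + 6·(-1) − 12| / √(36 + 0 + 36) = |-24| / (6√2) = 2√2.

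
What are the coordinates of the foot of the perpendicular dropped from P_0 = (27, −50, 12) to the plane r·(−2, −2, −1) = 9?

n = (−2, −2, −1), |n|² = 9, and n·P_0 − 9 = 25.
t = 25/9, so the foot is P_0 − t·n = (27, −50, 12) − (25/9)·(−2, −2, −1) = (293/9, −400/9, 133/9).

(293/9, -400/9, 133/9)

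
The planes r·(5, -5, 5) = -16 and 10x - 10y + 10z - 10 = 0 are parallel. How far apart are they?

Divide the second equation by 2 to match normals: 5x - 5y + 5z = 5.
With common normal n = (5, -5, 5) (|n| = 5√3), the distance is |(-16) − 5|/|n| = 21/(5√3) = 7√3/5.

7√3/5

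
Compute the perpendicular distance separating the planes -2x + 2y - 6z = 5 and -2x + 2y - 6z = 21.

8√11/11

With common normal n = (-2, 2, -6) (|n| = 2√11), the distance is |5 − 21|/|n| = 16/(2√11) = 8/√11.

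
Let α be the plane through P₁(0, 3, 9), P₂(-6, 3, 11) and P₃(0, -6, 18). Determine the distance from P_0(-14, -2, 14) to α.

P₁P₂ = (-6, 0, 2) and P₁P₃ = (0, -9, 9), so a normal is n = P₁P₂ × P₁P₃ = (18, 54, 54).
n = (18, 54, 54); n·P − 648 = -252; |n| = 18√19; distance = 252/(18√19) = 14√19/19.

14/√19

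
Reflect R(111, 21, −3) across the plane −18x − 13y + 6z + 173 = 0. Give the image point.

(-33, -83, 45)

n = (−18, −13, 6), |n|² = 529, n·R − (-173) = -2116, so t = -2116/529 = -4.
Foot F = R − (-4)·n = (39, −31, 21); the reflection is 2F − R = (−33, −83, 45).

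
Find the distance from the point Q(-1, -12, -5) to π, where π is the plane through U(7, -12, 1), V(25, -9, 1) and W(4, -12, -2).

2/√38

UV = (18, 3, 0) and UW = (-3, 0, -3), so a normal is n = UV × UW = (-9, 54, 9).
d = |(-9)·(-1) + 54·(-12) + 9·(-5) − (-702)| / √(81 + 2916 + 81) = |18| / (9√38) = 2/√38.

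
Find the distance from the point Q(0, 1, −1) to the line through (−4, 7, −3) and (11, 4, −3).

A direction vector is d = (15, −3, 0).
AP = (4, −6, 2), and AP × d = (6, 30, 78).
|AP × d|² = 7020 and |d|² = 234, so the distance is √(7020/234) = √30.

√30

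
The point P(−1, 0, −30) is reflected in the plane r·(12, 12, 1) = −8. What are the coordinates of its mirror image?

(31/17, 48/17, -506/17)

With n = (12, 12, 1), the signed offset is (n·P − (-8))/|n|² = -34/289 = -2/17.
P' = P − 2t·n = (−1, 0, −30) − (-4/17)·(12, 12, 1) = (31/17, 48/17, −506/17).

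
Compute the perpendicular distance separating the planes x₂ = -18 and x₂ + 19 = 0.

Both planes have normal n = (0, 1, 0), |n| = 1. Any point on the first plane is at distance |(-19) − (-18)|/|n| = 1/1 = 1 from the second.

1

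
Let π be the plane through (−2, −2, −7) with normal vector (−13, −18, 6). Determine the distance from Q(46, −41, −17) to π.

18/23

The plane has equation n·(r − (−2, −2, −7)) = 0, i.e. n·r = 20.
d = |(-13)·46 + (-18)·(-41) + 6·(-17) − 20| / √(169 + 324 + 36) = |18| / 23 = 18/23.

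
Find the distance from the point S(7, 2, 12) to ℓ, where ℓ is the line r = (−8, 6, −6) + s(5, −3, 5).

√34

Direction vector d = (5, −3, 5).
AP = (15, −4, 18), and AP × d = (34, 15, −25).
|AP × d|² = 2006 and |d|² = 59, so the distance is √(2006/59) = √34.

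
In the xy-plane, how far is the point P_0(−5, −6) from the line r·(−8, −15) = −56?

The normal to the line is n = (−8, −15) with |n| = 17.
|n·P_0 − (-56)| = |130 − (-56)| = 186, so the distance is 186/17.

186/17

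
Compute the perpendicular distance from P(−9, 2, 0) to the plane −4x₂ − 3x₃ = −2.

6/5

n = (0, −4, −3); n·P − (-2) = -6; |n| = 5; distance = 6/5.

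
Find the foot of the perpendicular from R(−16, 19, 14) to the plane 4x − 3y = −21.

(0, 7, 14)

The perpendicular from R has direction n = (4, −3, 0): r = (−16, 19, 14) + λ(4, −3, 0).
Substitute into the plane: n·(R + λn) = -21 gives -121 + 25λ = -21, so λ = 4.
Foot = (−16, 19, 14) + 4·(4, −3, 0) = (0, 7, 14).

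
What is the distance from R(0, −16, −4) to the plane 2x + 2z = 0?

d = |2·0 + 2·(-4) − 0| / √(4 + 0 + 4) = |-8| / (2√2) = 2√2.

2√2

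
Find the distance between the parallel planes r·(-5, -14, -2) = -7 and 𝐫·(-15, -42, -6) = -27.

Divide the second equation by 3 to match normals: -5x - 14y - 2z = -9.
Both planes have normal n = (-5, -14, -2), |n| = 15. Any point on the first plane is at distance |(-9) − (-7)|/|n| = 2/15 from the second.

2/15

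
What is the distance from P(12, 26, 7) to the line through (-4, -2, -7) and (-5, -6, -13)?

A direction vector is d = (-1, -4, -6).
AP = (16, 28, 14); AP·d = -212, |AP|² = 1236, |d|² = 53.
distance² = |AP|² − (AP·d)²/|d|² = 1236 − 44944/53 = 388, so the distance is 2√97.

2√97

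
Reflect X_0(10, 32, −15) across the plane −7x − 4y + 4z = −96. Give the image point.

(-18, 16, 1)

n = (−7, −4, 4), |n|² = 81, n·X_0 − (-96) = -162, so t = -162/81 = -2.
Foot F = X_0 − (-2)·n = (−4, 24, −7); the reflection is 2F − X_0 = (−18, 16, 1).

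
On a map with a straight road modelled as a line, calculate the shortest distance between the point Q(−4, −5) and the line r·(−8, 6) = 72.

The normal to the line is n = (−8, 6) with |n| = 10.
|n·Q − 72| = |2 − 72| = 70, so the distance is 70/10 = 7.

7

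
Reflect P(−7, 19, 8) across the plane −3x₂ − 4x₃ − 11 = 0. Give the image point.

(-7, -5, -24)

n = (0, −3, −4), |n|² = 25, n·P − 11 = -100, so t = -100/25 = -4.
Foot F = P − (-4)·n = (−7, 7, −8); the reflection is 2F − P = (−7, −5, −24).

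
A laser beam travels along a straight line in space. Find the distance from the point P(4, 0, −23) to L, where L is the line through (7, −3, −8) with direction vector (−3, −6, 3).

3√21

Direction vector d = (−3, −6, 3).
AP = (−3, 3, −15), and AP × d = (−81, 54, 27).
|AP × d|² = 10206 and |d|² = 54, so the distance is √(10206/54) = √189 = 3√21.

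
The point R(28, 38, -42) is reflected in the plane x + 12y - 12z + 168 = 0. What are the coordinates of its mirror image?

(20, -58, 54)

n = (1, 12, -12), |n|² = 289, n·R − (-168) = 1156, so t = 1156/289 = 4.
Foot F = R − 4·n = (24, -10, 6); the reflection is 2F − R = (20, -58, 54).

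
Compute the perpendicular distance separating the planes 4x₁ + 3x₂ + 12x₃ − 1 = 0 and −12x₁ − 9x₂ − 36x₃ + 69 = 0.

Divide the second equation by -3 to match normals: 4x₁ + 3x₂ + 12x₃ = 23.
With common normal n = (4, 3, 12) (|n| = 13), the distance is |1 − 23|/|n| = 22/13.

22/13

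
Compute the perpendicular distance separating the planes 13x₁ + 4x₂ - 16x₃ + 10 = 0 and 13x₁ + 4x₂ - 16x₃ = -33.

23/21

With common normal n = (13, 4, -16) (|n| = 21), the distance is |(-10) − (-33)|/|n| = 23/21.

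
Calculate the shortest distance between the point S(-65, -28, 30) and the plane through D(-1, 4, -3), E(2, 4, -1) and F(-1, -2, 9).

5

DE = (3, 0, 2) and DF = (0, -6, 12), so a normal is n = DE × DF = (12, -36, -18).
d = |12·(-65) + (-36)·(-28) + (-18)·30 − (-102)| / √(144 + 1296 + 324) = |-210| / 42 = 5.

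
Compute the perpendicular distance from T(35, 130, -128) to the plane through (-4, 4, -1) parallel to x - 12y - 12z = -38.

3

Parallel planes share the normal n = (1, -12, -12); since (-4, 4, -1) lies on the plane, its equation is x - 12y - 12z = -40.
n = (1, -12, -12); n·P − (-40) = 51; |n| = 17; distance = 51/17 = 3.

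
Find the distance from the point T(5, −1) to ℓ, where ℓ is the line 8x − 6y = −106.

76/5

d = |8·5 + (-6)·(-1) − (-106)| / √(64 + 36) = |152|/10 = 76/5.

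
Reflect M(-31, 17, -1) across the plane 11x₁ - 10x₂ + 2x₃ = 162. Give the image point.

n = (11, -10, 2), |n|² = 225, n·M − 162 = -675, so t = -675/225 = -3.
Foot F = M − (-3)·n = (2, -13, 5); the reflection is 2F − M = (35, -43, 11).

(35, -43, 11)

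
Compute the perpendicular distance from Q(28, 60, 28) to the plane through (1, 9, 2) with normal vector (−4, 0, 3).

The plane has equation n·(r − (1, 9, 2)) = 0, i.e. n·r = 2.
n = (−4, 0, 3); n·P − 2 = -30; |n| = 5; distance = 30/5 = 6.

6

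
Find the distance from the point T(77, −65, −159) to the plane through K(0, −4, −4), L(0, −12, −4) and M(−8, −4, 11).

5

KL = (0, −8, 0) and KM = (−8, 0, 15), so a normal is n = KL × KM = (−120, 0, −64).
n = (−120, 0, −64); n·P − 256 = 680; |n| = 136; distance = 680/136 = 5.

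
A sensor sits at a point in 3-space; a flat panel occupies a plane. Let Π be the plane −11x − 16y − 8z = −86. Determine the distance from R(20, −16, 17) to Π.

2/3

n = (−11, −16, −8); n·P − (-86) = -14; |n| = 21; distance = 14/21 = 2/3.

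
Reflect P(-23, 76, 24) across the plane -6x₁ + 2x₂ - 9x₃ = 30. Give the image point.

n = (-6, 2, -9), |n|² = 121, n·P − 30 = 44, so t = 44/121 = 4/11.
Foot F = P − (4/11)·n = (-229/11, 828/11, 300/11); the reflection is 2F − P = (-205/11, 820/11, 336/11).

(-205/11, 820/11, 336/11)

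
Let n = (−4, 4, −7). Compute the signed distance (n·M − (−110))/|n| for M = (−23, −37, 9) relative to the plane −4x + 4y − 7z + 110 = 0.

-1

n·M − (-110) = -9.
|n| = 9, so the signed distance is -9/9 = -1.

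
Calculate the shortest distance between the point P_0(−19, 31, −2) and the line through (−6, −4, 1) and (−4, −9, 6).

A direction vector is d = (2, −5, 5).
AP = (−13, 35, −3); AP·d = -216, |AP|² = 1403, |d|² = 54.
distance² = |AP|² − (AP·d)²/|d|² = 1403 − 46656/54 = 539, so the distance is 7√11.

7√11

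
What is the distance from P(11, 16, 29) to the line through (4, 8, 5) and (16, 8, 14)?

A direction vector is d = (12, 0, 9).
AP = (7, 8, 24), and AP × d = (72, 225, −96).
|AP × d|² = 65025 and |d|² = 225, so the distance is √(65025/225) = √289 = 17.

17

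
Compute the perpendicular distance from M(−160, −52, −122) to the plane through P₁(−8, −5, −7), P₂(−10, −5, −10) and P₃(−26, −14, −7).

P₁P₂ = (−2, 0, −3) and P₁P₃ = (−18, −9, 0), so a normal is n = P₁P₂ × P₁P₃ = (−27, 54, 18).
n = (−27, 54, 18); n·P − (-180) = -504; |n| = 63; distance = 504/63 = 8.

8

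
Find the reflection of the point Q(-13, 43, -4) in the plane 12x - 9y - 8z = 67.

(35, 7, -36)

With n = (12, -9, -8), the signed offset is (n·Q − 67)/|n|² = -578/289 = -2.
Q' = Q − 2t·n = (-13, 43, -4) − (-4)·(12, -9, -8) = (35, 7, -36).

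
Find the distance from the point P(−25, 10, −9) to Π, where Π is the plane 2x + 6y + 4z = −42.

Normal vector n = (2, 6, 4), and n·(−25, 10, −9) − (−42) = 16.
|n| = √(4 + 36 + 16) = 2√14, so the distance is |16|/(2√14) = 4√14/7.

8/√14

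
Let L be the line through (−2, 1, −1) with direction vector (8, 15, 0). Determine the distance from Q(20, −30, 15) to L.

Direction vector d = (8, 15, 0).
AP = (22, −31, 16), and AP × d = (−240, 128, 578).
|AP × d|² = 408068 and |d|² = 289, so the distance is √(408068/289) = √1412 = 2√353.

2√353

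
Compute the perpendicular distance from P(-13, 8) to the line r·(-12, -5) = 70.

The normal to the line is n = (-12, -5) with |n| = 13.
|n·P − 70| = |116 − 70| = 46, so the distance is 46/13.

46/13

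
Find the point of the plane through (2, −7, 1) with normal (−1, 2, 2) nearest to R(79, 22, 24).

(82, 16, 18)

n = (−1, 2, 2), |n|² = 9, and n·R − (-14) = 27.
t = 27/9 = 3, so the foot is R − t·n = (79, 22, 24) − 3·(−1, 2, 2) = (82, 16, 18).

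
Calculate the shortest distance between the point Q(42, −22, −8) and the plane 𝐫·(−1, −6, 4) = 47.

11/√53

d = |(-1)·42 + (-6)·(-22) + 4·(-8) − 47| / √(1 + 36 + 16) = |11| / √53 = 11/√53.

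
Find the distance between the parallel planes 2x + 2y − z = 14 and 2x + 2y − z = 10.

4/3

Both planes have normal n = (2, 2, −1), |n| = 3. Any point on the first plane is at distance |10 − 14|/|n| = 4/3 from the second.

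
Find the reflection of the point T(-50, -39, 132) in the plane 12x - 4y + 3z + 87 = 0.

(-722/13, -483/13, 1698/13)

With n = (12, -4, 3), the signed offset is (n·T − (-87))/|n|² = 39/169 = 3/13.
T' = T − 2t·n = (-50, -39, 132) − (6/13)·(12, -4, 3) = (-722/13, -483/13, 1698/13).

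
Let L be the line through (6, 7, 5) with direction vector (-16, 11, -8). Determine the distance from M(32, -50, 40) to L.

Direction vector d = (-16, 11, -8).
AP = (26, -57, 35), and AP × d = (71, -352, -626).
|AP × d|² = 520821 and |d|² = 441, so the distance is √(520821/441) = √1181.

√1181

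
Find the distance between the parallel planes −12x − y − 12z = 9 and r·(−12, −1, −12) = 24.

15/17

Both planes have normal n = (−12, −1, −12), |n| = 17. Any point on the first plane is at distance |24 − 9|/|n| = 15/17 from the second.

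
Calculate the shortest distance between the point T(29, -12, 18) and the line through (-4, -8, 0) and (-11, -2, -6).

2√85

A direction vector is d = (-7, 6, -6).
AP = (33, -4, 18); AP·d = -363, |AP|² = 1429, |d|² = 121.
distance² = |AP|² − (AP·d)²/|d|² = 1429 − 131769/121 = 340, so the distance is 2√85.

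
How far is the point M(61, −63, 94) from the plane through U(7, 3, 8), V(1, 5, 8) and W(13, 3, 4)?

30/7

UV = (−6, 2, 0) and UW = (6, 0, −4), so a normal is n = UV × UW = (−8, −24, −12).
n = (−8, −24, −12); n·P − (-224) = 120; |n| = 28; distance = 120/28 = 30/7.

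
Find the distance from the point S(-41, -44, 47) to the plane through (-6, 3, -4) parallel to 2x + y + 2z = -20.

Parallel planes share the normal n = (2, 1, 2); since (-6, 3, -4) lies on the plane, its equation is 2x + y + 2z = -17.
n = (2, 1, 2); n·P − (-17) = -15; |n| = 3; distance = 15/3 = 5.

5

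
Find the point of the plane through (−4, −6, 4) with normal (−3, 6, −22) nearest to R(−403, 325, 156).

n = (−3, 6, −22), |n|² = 529, and n·R − (-112) = -161.
t = -161/529 = -7/23, so the foot is R − t·n = (−403, 325, 156) − (-7/23)·(−3, 6, −22) = (−9290/23, 7517/23, 3434/23).

(-9290/23, 7517/23, 3434/23)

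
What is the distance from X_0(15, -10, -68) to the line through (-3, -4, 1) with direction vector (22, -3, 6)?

Direction vector d = (22, -3, 6).
AP = (18, -6, -69); AP·d = 0, |AP|² = 5121, |d|² = 529.
distance² = |AP|² − (AP·d)²/|d|² = 5121 − 0/529 = 5121, so the distance is 3√569.

3√569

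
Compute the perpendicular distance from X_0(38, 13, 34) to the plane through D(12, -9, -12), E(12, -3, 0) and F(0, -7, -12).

DE = (0, 6, 12) and DF = (-12, 2, 0), so a normal is n = DE × DF = (-24, -144, 72).
n = (-24, -144, 72); n·P − 144 = -480; |n| = 24√46; distance = 480/(24√46) = 20/√46.

20/√46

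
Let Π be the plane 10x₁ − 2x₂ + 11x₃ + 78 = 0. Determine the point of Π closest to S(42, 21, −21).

(32, 23, -32)

The perpendicular from S has direction n = (10, −2, 11): r = (42, 21, −21) + λ(10, −2, 11).
Substitute into the plane: n·(S + λn) = -78 gives 147 + 225λ = -78, so λ = -1.
Foot = (42, 21, −21) + (-1)·(10, −2, 11) = (32, 23, −32).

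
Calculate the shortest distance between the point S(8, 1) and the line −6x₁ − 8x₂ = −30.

d = |(-6)·8 + (-8)·1 − (-30)| / √(36 + 64) = |-26|/10 = 13/5.

13/5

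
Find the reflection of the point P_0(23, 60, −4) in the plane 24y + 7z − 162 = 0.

(23, -36, -32)

n = (0, 24, 7), |n|² = 625, n·P_0 − 162 = 1250, so t = 1250/625 = 2.
Foot F = P_0 − 2·n = (23, 12, −18); the reflection is 2F − P_0 = (23, −36, −32).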